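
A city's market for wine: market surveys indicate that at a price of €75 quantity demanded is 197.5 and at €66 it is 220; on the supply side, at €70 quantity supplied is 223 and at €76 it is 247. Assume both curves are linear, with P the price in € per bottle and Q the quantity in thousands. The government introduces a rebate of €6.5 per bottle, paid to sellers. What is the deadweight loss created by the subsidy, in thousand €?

Demand slope: (220 − 197.5)/(66 − 75) = -2.5, so Qd = 385 − 2.5P.
Supply slope: (247 − 223)/(76 − 70) = 4, so Qs = 4P − 57.
Without the subsidy, 385 − 2.5P = 4P − 57 gives 6.5P = 442, so P* = €68 and Q* = 215.
With a per-unit subsidy paid to sellers, each receives P + 6.5 per unit sold, so supply becomes Qs = 4(P + 6.5) − 57.
New equilibrium: buyers pay €64, sellers receive €70.5, Q = 225. (Wedge: Pb − Ps = −6.5.)
Quantity rises by |ΔQ| = |215 − 225| = 10.
DWL = ½ · t · |ΔQ| = ½ · 6.5 · 10 = €32.5.

Deadweight loss = €32.5 thousand.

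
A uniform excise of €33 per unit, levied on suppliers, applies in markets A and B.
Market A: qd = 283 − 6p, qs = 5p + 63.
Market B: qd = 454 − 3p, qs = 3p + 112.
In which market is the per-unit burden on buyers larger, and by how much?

Market B, by €1.5.

Market A: pre-tax p* = €20, q* = 163; post-tax q = 73; per-unit burden on buyers = €15.
Market B: pre-tax p* = €57, q* = 283; post-tax q = 233.5; per-unit burden on buyers = €16.5.
Difference: €15 vs €16.5 → market B is larger by €1.5.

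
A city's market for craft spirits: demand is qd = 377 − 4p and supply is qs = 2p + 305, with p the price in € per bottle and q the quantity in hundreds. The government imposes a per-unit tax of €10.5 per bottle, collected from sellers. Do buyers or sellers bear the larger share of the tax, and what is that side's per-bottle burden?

Sellers bear the larger share: €7 per bottle.

Without the tax, 377 − 4p = 2p + 305 gives 6p = 72, so p* = €12 and q* = 329.
With the tax collected from sellers, supply shifts: qs = 2(p − 10.5) + 305.
New equilibrium: buyers pay €15.5, sellers receive €5, q = 315. (Wedge: pb − ps = 10.5.)
Per-bottle burden: buyers €3.5, sellers €7.
Sellers take the larger share because supply is less price-elastic here (demand slope 4 vs supply slope 2).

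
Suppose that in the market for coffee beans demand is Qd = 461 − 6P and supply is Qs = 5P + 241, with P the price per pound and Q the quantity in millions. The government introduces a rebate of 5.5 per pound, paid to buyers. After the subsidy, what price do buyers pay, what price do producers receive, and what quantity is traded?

Before the subsidy: set 461 − 6P = 5P + 241 → P* = 20, Q* = 341.
With a per-unit subsidy paid to buyers, each effectively pays P − 5.5, so demand becomes Qd = 461 − 6(P − 5.5).
Solving gives Q = 356 with buyers paying 17.5 and producers receiving 23 (the 5.5 wedge).

Buyers pay 17.5; producers receive 23; quantity = 356.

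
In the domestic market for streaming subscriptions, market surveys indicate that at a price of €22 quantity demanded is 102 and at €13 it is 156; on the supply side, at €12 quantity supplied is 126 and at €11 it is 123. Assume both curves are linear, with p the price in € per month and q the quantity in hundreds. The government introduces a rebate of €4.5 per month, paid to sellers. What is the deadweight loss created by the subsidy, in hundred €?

Deadweight loss = €20.25 hundred.

Demand slope: (156 − 102)/(13 − 22) = -6, so qd = 234 − 6p.
Supply slope: (123 − 126)/(11 − 12) = 3, so qs = 3p + 90.
Without the subsidy, 234 − 6p = 3p + 90 gives 9p = 144, so p* = €16 and q* = 138.
With a per-unit subsidy paid to sellers, each receives p + 4.5 per unit sold, so supply becomes qs = 3(p + 4.5) + 90.
Solving gives q = 147 with consumers paying €14.5 and sellers receiving €19 (the €4.5 wedge).
Quantity rises by |ΔQ| = |138 − 147| = 9.
DWL = ½ · t · |ΔQ| = ½ · 4.5 · 9 = €20.25.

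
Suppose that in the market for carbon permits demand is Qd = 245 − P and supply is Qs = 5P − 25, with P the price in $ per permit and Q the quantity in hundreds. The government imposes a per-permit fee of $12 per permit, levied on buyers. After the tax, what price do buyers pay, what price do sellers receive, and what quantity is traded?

Buyers pay $55; sellers receive $43; quantity = 190.

Without the tax, 245 − P = 5P − 25 gives 6P = 270, so P* = $45 and Q* = 200.
With the tax collected from buyers, demand (in seller-price terms) shifts: Qd = 245 − (P + 12).
Solving gives Q = 190 with buyers paying $55 and sellers receiving $43 (the $12 wedge).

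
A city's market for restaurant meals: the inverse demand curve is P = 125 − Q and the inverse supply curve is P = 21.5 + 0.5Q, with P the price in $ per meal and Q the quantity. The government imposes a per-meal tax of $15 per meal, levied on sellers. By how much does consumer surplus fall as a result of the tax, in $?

Consumer surplus falls by $640.

Rewrite in direct form: Qd = 125 − P and Qs = 2P − 43.
Before the tax: set 125 − P = 2P − 43 → P* = $56, Q* = 69.
With the tax collected from sellers, supply shifts: Qs = 2(P − 15) − 43.
Solving gives Q = 59 with consumers paying $66 and sellers receiving $51 (the $15 wedge).
ΔCS is the trapezoid between Q = 59 and Q = 69 of height $10: ½ · (69 + 59) · 10 = $640.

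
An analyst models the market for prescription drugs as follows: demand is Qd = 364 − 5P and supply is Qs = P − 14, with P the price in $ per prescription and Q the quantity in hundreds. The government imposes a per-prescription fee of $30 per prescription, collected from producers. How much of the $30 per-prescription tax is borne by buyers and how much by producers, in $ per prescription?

Buyers bear $5 per prescription; producers bear $25 per prescription.

Before the tax: set 364 − 5P = P − 14 → P* = $63, Q* = 49.
With the tax collected from producers, supply shifts: Qs = (P − 30) − 14.
New equilibrium: buyers pay $68, producers receive $38, Q = 24. (Wedge: Pb − Ps = 30.)
Burden on buyers: $5; on producers: $25. (They sum to $30.)
The less price-elastic side of the market bears the larger share of a per-unit tax.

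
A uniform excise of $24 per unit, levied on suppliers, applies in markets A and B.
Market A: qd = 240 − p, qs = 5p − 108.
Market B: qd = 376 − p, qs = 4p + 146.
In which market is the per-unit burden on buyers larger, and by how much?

Market A, by $0.8.

Market A: pre-tax p* = $58, q* = 182; post-tax q = 162; per-unit burden on buyers = $20.
Market B: pre-tax p* = $46, q* = 330; post-tax q = 310.8; per-unit burden on buyers = $19.2.
Difference: $20 vs $19.2 → market A is larger by $0.8.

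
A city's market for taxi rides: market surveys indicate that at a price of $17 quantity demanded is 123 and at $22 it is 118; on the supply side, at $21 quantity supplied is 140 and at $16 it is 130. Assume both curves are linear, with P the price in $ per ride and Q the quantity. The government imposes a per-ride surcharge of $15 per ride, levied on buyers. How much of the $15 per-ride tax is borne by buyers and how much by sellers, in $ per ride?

Demand slope: (118 − 123)/(22 − 17) = -1, so Qd = 140 − P.
Supply slope: (130 − 140)/(16 − 21) = 2, so Qs = 2P + 98.
Without the tax, 140 − P = 2P + 98 gives 3P = 42, so P* = $14 and Q* = 126.
With the tax collected from buyers, demand (in seller-price terms) shifts: Qd = 140 − (P + 15).
Solving gives Q = 116 with buyers paying $24 and sellers receiving $9 (the $15 wedge).
Burden on buyers: $10; on sellers: $5. (They sum to $15.)

Buyers bear $10 per ride; sellers bear $5 per ride.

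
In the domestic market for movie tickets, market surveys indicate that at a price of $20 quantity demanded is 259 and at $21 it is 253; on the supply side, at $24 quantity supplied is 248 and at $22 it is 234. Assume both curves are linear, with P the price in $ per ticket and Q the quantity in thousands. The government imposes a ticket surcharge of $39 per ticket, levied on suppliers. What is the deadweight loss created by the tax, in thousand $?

Deadweight loss = $2457 thousand.

Demand slope: (253 − 259)/(21 − 20) = -6, so Qd = 379 − 6P.
Supply slope: (234 − 248)/(22 − 24) = 7, so Qs = 7P + 80.
Before the tax: set 379 − 6P = 7P + 80 → P* = $23, Q* = 241.
With the tax collected from suppliers, supply shifts: Qs = 7(P − 39) + 80.
Solving gives Q = 115 with consumers paying $44 and suppliers receiving $5 (the $39 wedge).
Quantity falls by |ΔQ| = |241 − 115| = 126.
DWL = ½ · t · |ΔQ| = ½ · 39 · 126 = $2457.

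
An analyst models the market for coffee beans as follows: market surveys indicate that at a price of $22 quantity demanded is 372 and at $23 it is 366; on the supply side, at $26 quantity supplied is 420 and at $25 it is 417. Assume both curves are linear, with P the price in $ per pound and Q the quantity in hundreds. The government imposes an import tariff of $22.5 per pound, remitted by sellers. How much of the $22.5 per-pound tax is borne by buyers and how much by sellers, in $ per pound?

Buyers bear $7.5 per pound; sellers bear $15 per pound.

Demand slope: (366 − 372)/(23 − 22) = -6, so Qd = 504 − 6P.
Supply slope: (417 − 420)/(25 − 26) = 3, so Qs = 3P + 342.
Without the tax, 504 − 6P = 3P + 342 gives 9P = 162, so P* = $18 and Q* = 396.
With the tax collected from sellers, supply shifts: Qs = 3(P − 22.5) + 342.
Solving gives Q = 351 with buyers paying $25.5 and sellers receiving $3 (the $22.5 wedge).
Burden on buyers: $7.5; on sellers: $15. (They sum to $22.5.)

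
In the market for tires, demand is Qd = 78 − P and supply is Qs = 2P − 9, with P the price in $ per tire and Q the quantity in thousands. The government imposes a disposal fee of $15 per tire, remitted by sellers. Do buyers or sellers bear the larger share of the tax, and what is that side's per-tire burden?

Buyers bear the larger share: $10 per tire.

Without the tax, 78 − P = 2P − 9 gives 3P = 87, so P* = $29 and Q* = 49.
With the tax collected from sellers, supply shifts: Qs = 2(P − 15) − 9.
Solving gives Q = 39 with buyers paying $39 and sellers receiving $24 (the $15 wedge).
Per-tire burden: buyers $10, sellers $5.
Buyers take the larger share because demand is less price-elastic here (demand slope 1 vs supply slope 2).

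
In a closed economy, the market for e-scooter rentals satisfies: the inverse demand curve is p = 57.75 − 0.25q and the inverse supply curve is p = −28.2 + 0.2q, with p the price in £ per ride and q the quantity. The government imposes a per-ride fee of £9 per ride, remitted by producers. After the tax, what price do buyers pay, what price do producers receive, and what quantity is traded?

Rewrite in direct form: qd = 231 − 4p and qs = 5p + 141.
Before the tax: set 231 − 4p = 5p + 141 → p* = £10, q* = 191.
With the tax collected from producers, supply shifts: qs = 5(p − 9) + 141.
New equilibrium: buyers pay £15, producers receive £6, q = 171. (Wedge: pb − ps = 9.)

Buyers pay £15; producers receive £6; quantity = 171.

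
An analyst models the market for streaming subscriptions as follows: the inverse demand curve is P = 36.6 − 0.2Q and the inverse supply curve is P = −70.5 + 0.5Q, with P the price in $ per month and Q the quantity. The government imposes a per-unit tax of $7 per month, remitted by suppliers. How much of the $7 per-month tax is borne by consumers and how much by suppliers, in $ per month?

Consumers bear $2 per month; suppliers bear $5 per month.

Inverting to Q(P) form: Qd = 183 − 5P; Qs = 2P + 141.
Without the tax, 183 − 5P = 2P + 141 gives 7P = 42, so P* = $6 and Q* = 153.
With the tax collected from suppliers, supply shifts: Qs = 2(P − 7) + 141.
Solving gives Q = 143 with consumers paying $8 and suppliers receiving $1 (the $7 wedge).
Burden on consumers: $2; on suppliers: $5. (They sum to $7.)
The less price-elastic side of the market bears the larger share of a per-unit tax.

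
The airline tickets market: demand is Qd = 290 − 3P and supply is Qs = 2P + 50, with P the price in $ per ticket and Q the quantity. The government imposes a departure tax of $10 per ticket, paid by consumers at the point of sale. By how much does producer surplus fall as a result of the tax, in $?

Before the tax: set 290 − 3P = 2P + 50 → P* = $48, Q* = 146.
With the tax collected from consumers, demand (in seller-price terms) shifts: Qd = 290 − 3(P + 10).
New equilibrium: consumers pay $52, suppliers receive $42, Q = 134. (Wedge: Pb − Ps = 10.)
ΔPS is the trapezoid between Q = 134 and Q = 146 of height $6: ½ · (146 + 134) · 6 = $840.

Producer surplus falls by $840.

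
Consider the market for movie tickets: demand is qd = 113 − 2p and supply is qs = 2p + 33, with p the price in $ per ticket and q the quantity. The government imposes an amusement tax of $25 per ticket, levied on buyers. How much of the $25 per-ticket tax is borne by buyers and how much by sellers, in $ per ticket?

Before the tax: set 113 − 2p = 2p + 33 → p* = $20, q* = 73.
With the tax collected from buyers, demand (in seller-price terms) shifts: qd = 113 − 2(p + 25).
Solving gives q = 48 with buyers paying $32.5 and sellers receiving $7.5 (the $25 wedge).
Burden on buyers: $12.5; on sellers: $12.5. (They sum to $25.)

Buyers bear $12.5 per ticket; sellers bear $12.5 per ticket.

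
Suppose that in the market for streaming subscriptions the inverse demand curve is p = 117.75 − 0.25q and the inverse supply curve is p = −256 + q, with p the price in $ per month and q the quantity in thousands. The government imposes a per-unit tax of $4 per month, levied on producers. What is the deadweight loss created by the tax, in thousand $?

Rewrite in direct form: qd = 471 − 4p and qs = p + 256.
Before the tax: set 471 − 4p = p + 256 → p* = $43, q* = 299.
With the tax collected from producers, supply shifts: qs = (p − 4) + 256.
Solving gives q = 295.8 with buyers paying $43.8 and producers receiving $39.8 (the $4 wedge).
Quantity falls by |ΔQ| = |299 − 295.8| = 3.2.
DWL = ½ · t · |ΔQ| = ½ · 4 · 3.2 = $6.4.

Deadweight loss = $6.4 thousand.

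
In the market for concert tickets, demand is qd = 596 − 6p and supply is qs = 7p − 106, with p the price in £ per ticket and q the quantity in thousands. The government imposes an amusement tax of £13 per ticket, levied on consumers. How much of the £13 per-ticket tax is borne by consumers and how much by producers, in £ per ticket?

Consumers bear £7 per ticket; producers bear £6 per ticket.

Without the tax, 596 − 6p = 7p − 106 gives 13p = 702, so p* = £54 and q* = 272.
With the tax collected from consumers, demand (in seller-price terms) shifts: qd = 596 − 6(p + 13).
New equilibrium: consumers pay £61, producers receive £48, q = 230. (Wedge: pb − ps = 13.)
Burden on consumers: £7; on producers: £6. (They sum to £13.)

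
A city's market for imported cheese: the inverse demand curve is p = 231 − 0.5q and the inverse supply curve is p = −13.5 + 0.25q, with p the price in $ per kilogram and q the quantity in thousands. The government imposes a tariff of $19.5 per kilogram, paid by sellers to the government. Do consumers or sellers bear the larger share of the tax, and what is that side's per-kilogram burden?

Consumers bear the larger share: $13 per kilogram.

Inverting to q(p) form: qd = 462 − 2p; qs = 4p + 54.
Before the tax: set 462 − 2p = 4p + 54 → p* = $68, q* = 326.
With the tax collected from sellers, supply shifts: qs = 4(p − 19.5) + 54.
New equilibrium: consumers pay $81, sellers receive $61.5, q = 300. (Wedge: pb − ps = 19.5.)
Per-kilogram burden: consumers $13, sellers $6.5.
Consumers take the larger share because demand is less price-elastic here (demand slope 2 vs supply slope 4).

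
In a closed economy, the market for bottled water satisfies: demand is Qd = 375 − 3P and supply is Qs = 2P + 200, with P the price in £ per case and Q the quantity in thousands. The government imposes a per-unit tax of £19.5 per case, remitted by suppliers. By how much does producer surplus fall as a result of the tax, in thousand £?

Producer surplus falls by £3022.11 thousand.

Without the tax, 375 − 3P = 2P + 200 gives 5P = 175, so P* = £35 and Q* = 270.
With the tax collected from suppliers, supply shifts: Qs = 2(P − 19.5) + 200.
New equilibrium: buyers pay £42.8, suppliers receive £23.3, Q = 246.6. (Wedge: Pb − Ps = 19.5.)
ΔPS is the trapezoid between Q = 246.6 and Q = 270 of height £11.7: ½ · (270 + 246.6) · 11.7 = £3022.11.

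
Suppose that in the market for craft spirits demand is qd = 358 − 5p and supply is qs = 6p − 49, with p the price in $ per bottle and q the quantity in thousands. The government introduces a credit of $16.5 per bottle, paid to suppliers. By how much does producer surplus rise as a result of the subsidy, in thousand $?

Producer surplus rises by $1466.25 thousand.

Without the subsidy, 358 − 5p = 6p − 49 gives 11p = 407, so p* = $37 and q* = 173.
With a per-unit subsidy paid to suppliers, each receives p + 16.5 per unit sold, so supply becomes qs = 6(p + 16.5) − 49.
New equilibrium: buyers pay $28, suppliers receive $44.5, q = 218. (Wedge: pb − ps = −16.5.)
ΔPS is the trapezoid between Q = 218 and Q = 173 of height $7.5: ½ · (173 + 218) · 7.5 = $1466.25.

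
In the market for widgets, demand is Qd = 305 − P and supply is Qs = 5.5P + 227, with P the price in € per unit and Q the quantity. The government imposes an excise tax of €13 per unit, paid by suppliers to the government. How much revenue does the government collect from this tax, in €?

Without the tax, 305 − P = 5.5P + 227 gives 6.5P = 78, so P* = €12 and Q* = 293.
With the tax collected from suppliers, supply shifts: Qs = 5.5(P − 13) + 227.
New equilibrium: consumers pay €23, suppliers receive €10, Q = 282. (Wedge: Pb − Ps = 13.)
Revenue = t · Q = 13 · 282 = €3666.

Tax revenue = €3666.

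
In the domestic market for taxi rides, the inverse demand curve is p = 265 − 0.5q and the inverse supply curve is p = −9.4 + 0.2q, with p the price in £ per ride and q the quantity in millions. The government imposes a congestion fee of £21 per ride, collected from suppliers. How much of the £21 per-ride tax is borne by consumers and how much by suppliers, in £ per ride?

Inverting to q(p) form: qd = 530 − 2p; qs = 5p + 47.
Before the tax: set 530 − 2p = 5p + 47 → p* = £69, q* = 392.
With the tax collected from suppliers, supply shifts: qs = 5(p − 21) + 47.
New equilibrium: consumers pay £84, suppliers receive £63, q = 362. (Wedge: pb − ps = 21.)
Burden on consumers: £15; on suppliers: £6. (They sum to £21.)

Consumers bear £15 per ride; suppliers bear £6 per ride.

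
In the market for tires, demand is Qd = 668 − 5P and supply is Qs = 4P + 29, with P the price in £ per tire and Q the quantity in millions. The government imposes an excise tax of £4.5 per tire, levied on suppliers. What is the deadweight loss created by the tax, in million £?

Without the tax, 668 − 5P = 4P + 29 gives 9P = 639, so P* = £71 and Q* = 313.
With the tax collected from suppliers, supply shifts: Qs = 4(P − 4.5) + 29.
New equilibrium: consumers pay £73, suppliers receive £68.5, Q = 303. (Wedge: Pb − Ps = 4.5.)
Quantity falls by |ΔQ| = |313 − 303| = 10.
DWL = ½ · t · |ΔQ| = ½ · 4.5 · 10 = £22.5.

Deadweight loss = £22.5 million.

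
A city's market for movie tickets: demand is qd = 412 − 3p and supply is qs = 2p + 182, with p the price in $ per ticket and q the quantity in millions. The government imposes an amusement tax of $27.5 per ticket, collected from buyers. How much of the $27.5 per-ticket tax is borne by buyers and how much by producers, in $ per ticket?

Buyers bear $11 per ticket; producers bear $16.5 per ticket.

Without the tax, 412 − 3p = 2p + 182 gives 5p = 230, so p* = $46 and q* = 274.
With the tax collected from buyers, demand (in seller-price terms) shifts: qd = 412 − 3(p + 27.5).
New equilibrium: buyers pay $57, producers receive $29.5, q = 241. (Wedge: pb − ps = 27.5.)
Burden on buyers: $11; on producers: $16.5. (They sum to $27.5.)
The less price-elastic side of the market bears the larger share of a per-unit tax.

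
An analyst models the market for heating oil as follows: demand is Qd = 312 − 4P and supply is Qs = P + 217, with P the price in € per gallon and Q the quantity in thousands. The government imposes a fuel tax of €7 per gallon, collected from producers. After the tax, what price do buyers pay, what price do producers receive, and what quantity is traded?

Buyers pay €20.4; producers receive €13.4; quantity = 230.4.

Before the tax: set 312 − 4P = P + 217 → P* = €19, Q* = 236.
With the tax collected from producers, supply shifts: Qs = (P − 7) + 217.
New equilibrium: buyers pay €20.4, producers receive €13.4, Q = 230.4. (Wedge: Pb − Ps = 7.)
The less price-elastic side of the market bears the larger share of a per-unit tax.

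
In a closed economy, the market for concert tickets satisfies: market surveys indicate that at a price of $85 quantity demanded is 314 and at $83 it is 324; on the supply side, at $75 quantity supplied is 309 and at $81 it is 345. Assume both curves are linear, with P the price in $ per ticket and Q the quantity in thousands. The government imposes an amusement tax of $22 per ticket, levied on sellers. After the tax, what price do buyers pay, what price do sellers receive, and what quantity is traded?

Demand slope: (324 − 314)/(83 − 85) = -5, so Qd = 739 − 5P.
Supply slope: (345 − 309)/(81 − 75) = 6, so Qs = 6P − 141.
Without the tax, 739 − 5P = 6P − 141 gives 11P = 880, so P* = $80 and Q* = 339.
With the tax collected from sellers, supply shifts: Qs = 6(P − 22) − 141.
New equilibrium: buyers pay $92, sellers receive $70, Q = 279. (Wedge: Pb − Ps = 22.)
The less price-elastic side of the market bears the larger share of a per-unit tax.

Buyers pay $92; sellers receive $70; quantity = 279.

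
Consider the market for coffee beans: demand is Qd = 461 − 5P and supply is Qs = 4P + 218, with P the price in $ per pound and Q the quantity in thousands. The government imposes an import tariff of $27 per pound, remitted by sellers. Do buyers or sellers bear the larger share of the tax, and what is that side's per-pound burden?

Without the tax, 461 − 5P = 4P + 218 gives 9P = 243, so P* = $27 and Q* = 326.
With the tax collected from sellers, supply shifts: Qs = 4(P − 27) + 218.
Solving gives Q = 266 with buyers paying $39 and sellers receiving $12 (the $27 wedge).
Per-pound burden: buyers $12, sellers $15.
Sellers take the larger share because supply is less price-elastic here (demand slope 5 vs supply slope 4).

Sellers bear the larger share: $15 per pound.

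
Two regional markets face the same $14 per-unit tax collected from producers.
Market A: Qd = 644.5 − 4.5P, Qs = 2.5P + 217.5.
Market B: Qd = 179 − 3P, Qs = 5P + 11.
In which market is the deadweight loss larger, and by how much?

Market B, by $26.25.

Market A: pre-tax P* = $61, Q* = 370; post-tax Q = 347.5; deadweight loss = $157.5.
Market B: pre-tax P* = $21, Q* = 116; post-tax Q = 89.75; deadweight loss = $183.75.
Difference: $157.5 vs $183.75 → market B is larger by $26.25.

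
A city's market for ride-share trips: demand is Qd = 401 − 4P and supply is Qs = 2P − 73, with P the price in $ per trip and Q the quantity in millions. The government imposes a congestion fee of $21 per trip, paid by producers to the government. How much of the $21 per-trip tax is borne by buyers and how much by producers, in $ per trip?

Buyers bear $7 per trip; producers bear $14 per trip.

Before the tax: set 401 − 4P = 2P − 73 → P* = $79, Q* = 85.
With the tax collected from producers, supply shifts: Qs = 2(P − 21) − 73.
New equilibrium: buyers pay $86, producers receive $65, Q = 57. (Wedge: Pb − Ps = 21.)
Burden on buyers: $7; on producers: $14. (They sum to $21.)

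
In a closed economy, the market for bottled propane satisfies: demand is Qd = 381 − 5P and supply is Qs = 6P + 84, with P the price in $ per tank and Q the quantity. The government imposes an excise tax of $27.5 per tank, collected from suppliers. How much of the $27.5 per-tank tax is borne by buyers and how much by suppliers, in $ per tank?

Before the tax: set 381 − 5P = 6P + 84 → P* = $27, Q* = 246.
With the tax collected from suppliers, supply shifts: Qs = 6(P − 27.5) + 84.
Solving gives Q = 171 with buyers paying $42 and suppliers receiving $14.5 (the $27.5 wedge).
Burden on buyers: $15; on suppliers: $12.5. (They sum to $27.5.)
The less price-elastic side of the market bears the larger share of a per-unit tax.

Buyers bear $15 per tank; suppliers bear $12.5 per tank.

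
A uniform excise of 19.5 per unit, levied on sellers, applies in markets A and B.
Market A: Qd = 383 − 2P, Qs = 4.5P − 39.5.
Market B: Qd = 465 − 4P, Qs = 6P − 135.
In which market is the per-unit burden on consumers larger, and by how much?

Market A, by 1.8.

Market A: pre-tax P* = 65, Q* = 253; post-tax Q = 226; per-unit burden on consumers = 13.5.
Market B: pre-tax P* = 60, Q* = 225; post-tax Q = 178.2; per-unit burden on consumers = 11.7.
Difference: 13.5 vs 11.7 → market A is larger by 1.8.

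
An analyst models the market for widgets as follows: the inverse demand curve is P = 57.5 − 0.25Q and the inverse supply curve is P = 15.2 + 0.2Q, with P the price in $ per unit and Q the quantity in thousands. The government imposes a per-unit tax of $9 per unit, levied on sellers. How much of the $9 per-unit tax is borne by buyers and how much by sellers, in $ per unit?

Buyers bear $5 per unit; sellers bear $4 per unit.

Inverting to Q(P) form: Qd = 230 − 4P; Qs = 5P − 76.
Before the tax: set 230 − 4P = 5P − 76 → P* = $34, Q* = 94.
With the tax collected from sellers, supply shifts: Qs = 5(P − 9) − 76.
Solving gives Q = 74 with buyers paying $39 and sellers receiving $30 (the $9 wedge).
Burden on buyers: $5; on sellers: $4. (They sum to $9.)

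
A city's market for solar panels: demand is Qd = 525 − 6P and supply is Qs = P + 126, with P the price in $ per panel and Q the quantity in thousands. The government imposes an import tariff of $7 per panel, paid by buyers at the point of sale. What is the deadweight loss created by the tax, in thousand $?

Deadweight loss = $21 thousand.

Without the tax, 525 − 6P = P + 126 gives 7P = 399, so P* = $57 and Q* = 183.
With the tax collected from buyers, demand (in seller-price terms) shifts: Qd = 525 − 6(P + 7).
New equilibrium: buyers pay $58, sellers receive $51, Q = 177. (Wedge: Pb − Ps = 7.)
Quantity falls by |ΔQ| = |183 − 177| = 6.
DWL = ½ · t · |ΔQ| = ½ · 7 · 6 = $21.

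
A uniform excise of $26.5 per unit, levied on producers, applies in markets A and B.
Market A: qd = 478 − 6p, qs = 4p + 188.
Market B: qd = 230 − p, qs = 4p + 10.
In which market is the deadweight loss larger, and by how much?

Market A: pre-tax p* = $29, q* = 304; post-tax q = 240.4; deadweight loss = $842.7.
Market B: pre-tax p* = $44, q* = 186; post-tax q = 164.8; deadweight loss = $280.9.
Difference: $842.7 vs $280.9 → market A is larger by $561.8.

Market A, by $561.8.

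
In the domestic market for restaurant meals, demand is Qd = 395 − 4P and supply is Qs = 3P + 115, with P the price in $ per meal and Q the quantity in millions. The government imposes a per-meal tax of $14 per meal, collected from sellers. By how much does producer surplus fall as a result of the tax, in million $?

Without the tax, 395 − 4P = 3P + 115 gives 7P = 280, so P* = $40 and Q* = 235.
With the tax collected from sellers, supply shifts: Qs = 3(P − 14) + 115.
Solving gives Q = 211 with consumers paying $46 and sellers receiving $32 (the $14 wedge).
ΔPS is the trapezoid between Q = 211 and Q = 235 of height $8: ½ · (235 + 211) · 8 = $1784.

Producer surplus falls by $1784 million.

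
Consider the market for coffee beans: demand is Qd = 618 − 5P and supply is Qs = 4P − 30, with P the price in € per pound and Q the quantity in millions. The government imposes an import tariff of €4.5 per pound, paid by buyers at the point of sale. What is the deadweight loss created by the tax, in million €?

Before the tax: set 618 − 5P = 4P − 30 → P* = €72, Q* = 258.
With the tax collected from buyers, demand (in seller-price terms) shifts: Qd = 618 − 5(P + 4.5).
New equilibrium: buyers pay €74, producers receive €69.5, Q = 248. (Wedge: Pb − Ps = 4.5.)
Quantity falls by |ΔQ| = |258 − 248| = 10.
DWL = ½ · t · |ΔQ| = ½ · 4.5 · 10 = €22.5.

Deadweight loss = €22.5 million.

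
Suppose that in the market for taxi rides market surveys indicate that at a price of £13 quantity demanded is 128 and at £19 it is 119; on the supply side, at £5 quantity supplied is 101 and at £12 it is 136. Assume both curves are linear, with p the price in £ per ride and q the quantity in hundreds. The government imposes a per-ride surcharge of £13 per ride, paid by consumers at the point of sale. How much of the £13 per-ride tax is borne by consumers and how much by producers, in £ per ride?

Demand slope: (119 − 128)/(19 − 13) = -1.5, so qd = 147.5 − 1.5p.
Supply slope: (136 − 101)/(12 − 5) = 5, so qs = 5p + 76.
Without the tax, 147.5 − 1.5p = 5p + 76 gives 6.5p = 71.5, so p* = £11 and q* = 131.
With the tax collected from consumers, demand (in seller-price terms) shifts: qd = 147.5 − 1.5(p + 13).
Solving gives q = 116 with consumers paying £21 and producers receiving £8 (the £13 wedge).
Burden on consumers: £10; on producers: £3. (They sum to £13.)
The less price-elastic side of the market bears the larger share of a per-unit tax.

Consumers bear £10 per ride; producers bear £3 per ride.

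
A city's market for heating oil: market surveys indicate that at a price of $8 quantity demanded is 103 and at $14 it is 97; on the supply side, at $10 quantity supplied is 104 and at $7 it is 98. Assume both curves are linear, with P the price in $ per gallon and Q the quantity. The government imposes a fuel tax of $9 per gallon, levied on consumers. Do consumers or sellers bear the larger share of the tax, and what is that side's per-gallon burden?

Consumers bear the larger share: $6 per gallon.

Demand slope: (97 − 103)/(14 − 8) = -1, so Qd = 111 − P.
Supply slope: (98 − 104)/(7 − 10) = 2, so Qs = 2P + 84.
Before the tax: set 111 − P = 2P + 84 → P* = $9, Q* = 102.
With the tax collected from consumers, demand (in seller-price terms) shifts: Qd = 111 − (P + 9).
Solving gives Q = 96 with consumers paying $15 and sellers receiving $6 (the $9 wedge).
Per-gallon burden: consumers $6, sellers $3.
Consumers take the larger share because demand is less price-elastic here (demand slope 1 vs supply slope 2).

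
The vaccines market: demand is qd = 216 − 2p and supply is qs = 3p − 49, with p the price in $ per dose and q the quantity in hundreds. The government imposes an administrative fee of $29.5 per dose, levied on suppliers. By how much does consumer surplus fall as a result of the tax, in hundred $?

Before the tax: set 216 − 2p = 3p − 49 → p* = $53, q* = 110.
With the tax collected from suppliers, supply shifts: qs = 3(p − 29.5) − 49.
New equilibrium: buyers pay $70.7, suppliers receive $41.2, q = 74.6. (Wedge: pb − ps = 29.5.)
ΔCS is the trapezoid between Q = 74.6 and Q = 110 of height $17.7: ½ · (110 + 74.6) · 17.7 = $1633.71.

Consumer surplus falls by $1633.71 hundred.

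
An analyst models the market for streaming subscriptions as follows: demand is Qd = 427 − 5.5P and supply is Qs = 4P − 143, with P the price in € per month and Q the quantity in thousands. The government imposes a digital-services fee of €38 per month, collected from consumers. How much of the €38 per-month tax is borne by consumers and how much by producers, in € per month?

Without the tax, 427 − 5.5P = 4P − 143 gives 9.5P = 570, so P* = €60 and Q* = 97.
With the tax collected from consumers, demand (in seller-price terms) shifts: Qd = 427 − 5.5(P + 38).
Solving gives Q = 9 with consumers paying €76 and producers receiving €38 (the €38 wedge).
Burden on consumers: €16; on producers: €22. (They sum to €38.)

Consumers bear €16 per month; producers bear €22 per month.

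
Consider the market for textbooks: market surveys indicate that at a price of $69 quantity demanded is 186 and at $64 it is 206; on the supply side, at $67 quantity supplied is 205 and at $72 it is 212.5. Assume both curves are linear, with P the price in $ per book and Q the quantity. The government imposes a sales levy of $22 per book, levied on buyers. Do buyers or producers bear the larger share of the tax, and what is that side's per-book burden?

Demand slope: (206 − 186)/(64 − 69) = -4, so Qd = 462 − 4P.
Supply slope: (212.5 − 205)/(72 − 67) = 1.5, so Qs = 1.5P + 104.5.
Before the tax: set 462 − 4P = 1.5P + 104.5 → P* = $65, Q* = 202.
With the tax collected from buyers, demand (in seller-price terms) shifts: Qd = 462 − 4(P + 22).
Solving gives Q = 178 with buyers paying $71 and producers receiving $49 (the $22 wedge).
Per-book burden: buyers $6, producers $16.
Producers take the larger share because supply is less price-elastic here (demand slope 4 vs supply slope 1.5).
The less price-elastic side of the market bears the larger share of a per-unit tax.

Producers bear the larger share: $16 per book.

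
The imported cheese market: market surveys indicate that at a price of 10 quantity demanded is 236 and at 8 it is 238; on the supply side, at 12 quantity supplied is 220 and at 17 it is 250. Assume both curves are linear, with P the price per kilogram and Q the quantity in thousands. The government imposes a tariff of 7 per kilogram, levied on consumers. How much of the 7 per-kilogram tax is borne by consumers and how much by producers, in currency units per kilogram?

Demand slope: (238 − 236)/(8 − 10) = -1, so Qd = 246 − P.
Supply slope: (250 − 220)/(17 − 12) = 6, so Qs = 6P + 148.
Without the tax, 246 − P = 6P + 148 gives 7P = 98, so P* = 14 and Q* = 232.
With the tax collected from consumers, demand (in seller-price terms) shifts: Qd = 246 − (P + 7).
New equilibrium: consumers pay 20, producers receive 13, Q = 226. (Wedge: Pb − Ps = 7.)
Burden on consumers: 6; on producers: 1. (They sum to 7.)
The less price-elastic side of the market bears the larger share of a per-unit tax.

Consumers bear 6 per kilogram; producers bear 1 per kilogram.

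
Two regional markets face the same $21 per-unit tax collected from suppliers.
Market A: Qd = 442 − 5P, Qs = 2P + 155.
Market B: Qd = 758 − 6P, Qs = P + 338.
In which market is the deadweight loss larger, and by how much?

Market A, by $126.

Market A: pre-tax P* = $41, Q* = 237; post-tax Q = 207; deadweight loss = $315.
Market B: pre-tax P* = $60, Q* = 398; post-tax Q = 380; deadweight loss = $189.
Difference: $315 vs $189 → market A is larger by $126.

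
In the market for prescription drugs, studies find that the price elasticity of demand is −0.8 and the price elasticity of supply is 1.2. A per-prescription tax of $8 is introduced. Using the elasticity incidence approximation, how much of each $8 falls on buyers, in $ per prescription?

Incidence ratio: buyers' share ≈ εs / (εs + |εd|) = 1.2 / (1.2 + 0.8) = 0.6.
So buyers bear ≈ 0.6 × $8 = $4.8; sellers bear $3.2.

Buyers bear ≈ $4.8 per prescription.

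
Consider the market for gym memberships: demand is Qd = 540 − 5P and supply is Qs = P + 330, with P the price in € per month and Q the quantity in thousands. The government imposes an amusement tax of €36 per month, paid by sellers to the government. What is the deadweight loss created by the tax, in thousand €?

Deadweight loss = €540 thousand.

Without the tax, 540 − 5P = P + 330 gives 6P = 210, so P* = €35 and Q* = 365.
With the tax collected from sellers, supply shifts: Qs = (P − 36) + 330.
Solving gives Q = 335 with consumers paying €41 and sellers receiving €5 (the €36 wedge).
Quantity falls by |ΔQ| = |365 − 335| = 30.
DWL = ½ · t · |ΔQ| = ½ · 36 · 30 = €540.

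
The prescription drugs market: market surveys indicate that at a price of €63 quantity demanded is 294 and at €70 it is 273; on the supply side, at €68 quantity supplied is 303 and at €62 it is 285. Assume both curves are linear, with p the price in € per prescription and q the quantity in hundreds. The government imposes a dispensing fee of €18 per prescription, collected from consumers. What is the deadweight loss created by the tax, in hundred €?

Deadweight loss = €243 hundred.

Demand slope: (273 − 294)/(70 − 63) = -3, so qd = 483 − 3p.
Supply slope: (285 − 303)/(62 − 68) = 3, so qs = 3p + 99.
Without the tax, 483 − 3p = 3p + 99 gives 6p = 384, so p* = €64 and q* = 291.
With the tax collected from consumers, demand (in seller-price terms) shifts: qd = 483 − 3(p + 18).
New equilibrium: consumers pay €73, producers receive €55, q = 264. (Wedge: pb − ps = 18.)
Quantity falls by |ΔQ| = |291 − 264| = 27.
DWL = ½ · t · |ΔQ| = ½ · 18 · 27 = €243.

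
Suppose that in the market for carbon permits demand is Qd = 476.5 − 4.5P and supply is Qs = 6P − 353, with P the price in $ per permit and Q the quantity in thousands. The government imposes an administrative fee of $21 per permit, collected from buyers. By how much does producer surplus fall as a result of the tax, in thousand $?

Producer surplus falls by $846 thousand.

Without the tax, 476.5 − 4.5P = 6P − 353 gives 10.5P = 829.5, so P* = $79 and Q* = 121.
With the tax collected from buyers, demand (in seller-price terms) shifts: Qd = 476.5 − 4.5(P + 21).
Solving gives Q = 67 with buyers paying $91 and producers receiving $70 (the $21 wedge).
ΔPS is the trapezoid between Q = 67 and Q = 121 of height $9: ½ · (121 + 67) · 9 = $846.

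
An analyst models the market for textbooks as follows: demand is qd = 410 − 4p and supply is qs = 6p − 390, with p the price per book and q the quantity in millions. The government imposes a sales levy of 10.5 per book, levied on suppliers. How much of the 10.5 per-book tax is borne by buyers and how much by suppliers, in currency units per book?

Before the tax: set 410 − 4p = 6p − 390 → p* = 80, q* = 90.
With the tax collected from suppliers, supply shifts: qs = 6(p − 10.5) − 390.
Solving gives q = 64.8 with buyers paying 86.3 and suppliers receiving 75.8 (the 10.5 wedge).
Burden on buyers: 6.3; on suppliers: 4.2. (They sum to 10.5.)

Buyers bear 6.3 per book; suppliers bear 4.2 per book.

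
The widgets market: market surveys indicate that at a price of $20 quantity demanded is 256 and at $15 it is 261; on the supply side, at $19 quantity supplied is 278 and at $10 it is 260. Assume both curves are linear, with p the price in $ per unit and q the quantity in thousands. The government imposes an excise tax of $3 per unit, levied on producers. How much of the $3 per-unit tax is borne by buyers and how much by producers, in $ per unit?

Demand slope: (261 − 256)/(15 − 20) = -1, so qd = 276 − p.
Supply slope: (260 − 278)/(10 − 19) = 2, so qs = 2p + 240.
Without the tax, 276 − p = 2p + 240 gives 3p = 36, so p* = $12 and q* = 264.
With the tax collected from producers, supply shifts: qs = 2(p − 3) + 240.
Solving gives q = 262 with buyers paying $14 and producers receiving $11 (the $3 wedge).
Burden on buyers: $2; on producers: $1. (They sum to $3.)
The less price-elastic side of the market bears the larger share of a per-unit tax.

Buyers bear $2 per unit; producers bear $1 per unit.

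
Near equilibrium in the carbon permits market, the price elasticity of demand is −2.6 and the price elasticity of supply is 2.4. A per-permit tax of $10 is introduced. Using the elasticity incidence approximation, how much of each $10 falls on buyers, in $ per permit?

Incidence ratio: buyers' share ≈ εs / (εs + |εd|) = 2.4 / (2.4 + 2.6) = 0.48.
So buyers bear ≈ 0.48 × $10 = $4.8; sellers bear $5.2.

Buyers bear ≈ $4.8 per permit.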